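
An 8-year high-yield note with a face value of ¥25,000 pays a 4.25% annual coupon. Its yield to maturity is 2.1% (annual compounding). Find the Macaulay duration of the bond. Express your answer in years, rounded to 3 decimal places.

7.033 years

Periodic yield y = 0.021. Discount each cash flow and weight by its year:
  t   CF        PV=CF/(1+0.021)^t    t·PV
  1     1,062.50     1,040.6464     1,040.6464
  2     1,062.50     1,019.2423     2,038.4847
  3     1,062.50       998.2785     2,994.8355
  4     1,062.50       977.7458     3,910.9833
  5     1,062.50       957.6355     4,788.1774
  6     1,062.50       937.9388     5,627.6326
  7     1,062.50       918.6472     6,430.5302
  8    26,062.50    22,070.3965   176,563.1721
  Σ                 28,920.5310   203,394.4622
Price P = Σ PV = 28,920.5310.
Macaulay duration = Σ(t·PV) / P = 203,394.4622 / 28,920.5310 = 7.03287 years.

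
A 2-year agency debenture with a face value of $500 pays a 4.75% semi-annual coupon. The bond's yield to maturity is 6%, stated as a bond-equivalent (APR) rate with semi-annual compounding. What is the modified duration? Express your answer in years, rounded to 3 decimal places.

1.874 years

Periodic yield y = 0.03. First find Macaulay duration:
  t   CF        PV=CF/(1+0.03)^t    t·PV
  1       11.875        11.5291        11.5291
  2       11.875        11.1933        22.3867
  3       11.875        10.8673        32.6019
  4      511.875       454.7943     1,819.1772
  Σ                    488.3841     1,885.6949
P = 488.3841; Macaulay duration = 1,885.6949 / 488.3841 = 3.86109 half-year periods = 1.93055 years.
Modified duration = D_Mac / (1 + y) = 1.93055 / 1.03 = 1.87432 years.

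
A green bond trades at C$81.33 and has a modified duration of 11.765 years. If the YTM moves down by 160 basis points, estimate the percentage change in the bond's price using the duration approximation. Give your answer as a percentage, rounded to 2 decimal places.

Duration approximation: ΔP/P ≈ -D_mod · Δy = -11.765 × (-0.016) = +0.188240.
As a percentage: +18.8240%.

+18.82%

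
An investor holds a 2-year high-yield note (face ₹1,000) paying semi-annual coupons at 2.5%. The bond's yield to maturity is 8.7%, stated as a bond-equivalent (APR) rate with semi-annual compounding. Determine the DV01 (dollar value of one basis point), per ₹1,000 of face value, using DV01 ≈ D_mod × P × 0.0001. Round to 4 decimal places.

₹0.1669

Periodic yield y = 0.0435.
  t   CF        PV=CF/(1+0.0435)^t    t·PV
  1        12.50        11.9789        11.9789
  2        12.50        11.4796        22.9591
  3        12.50        11.0010        33.0030
  4     1,012.50       853.9358     3,415.7432
  Σ                    888.3953     3,483.6842
P = 888.3953; D_Mac = 3.92132 half-year periods = 1.96066 yrs; D_mod = 1.87893 yrs.
DV01 ≈ 1.87893 × 888.3953 × 0.0001 = 0.166923.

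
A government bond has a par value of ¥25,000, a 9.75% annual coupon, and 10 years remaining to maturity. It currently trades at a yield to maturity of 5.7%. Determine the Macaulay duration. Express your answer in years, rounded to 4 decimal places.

7.2306 years

Periodic yield y = 0.057. Discount each cash flow and weight by its year:
  t   CF        PV=CF/(1+0.057)^t    t·PV
  1     2,437.50     2,306.0549     2,306.0549
  2     2,437.50     2,181.6981     4,363.3962
  3     2,437.50     2,064.0474     6,192.1421
  4     2,437.50     1,952.7411     7,810.9645
  5     2,437.50     1,847.4372     9,237.1861
  6     2,437.50     1,747.8119    10,486.8716
  7     2,437.50     1,653.5591    11,574.9135
  8     2,437.50     1,564.3889    12,515.1112
  9     2,437.50     1,480.0273    13,320.2461
  10   27,437.50    15,761.3954   157,613.9541
  Σ                 32,559.1613   235,420.8403
Price P = Σ PV = 32,559.1613.
Macaulay duration = Σ(t·PV) / P = 235,420.8403 / 32,559.1613 = 7.23056 years.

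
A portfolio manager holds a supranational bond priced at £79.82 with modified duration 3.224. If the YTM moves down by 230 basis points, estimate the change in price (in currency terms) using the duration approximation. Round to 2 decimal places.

Duration approximation: ΔP/P ≈ -D_mod · Δy = -3.224 × (-0.023) = +0.074152.
ΔP ≈ 79.82 × (+0.074152) = +5.91881264.

+£5.92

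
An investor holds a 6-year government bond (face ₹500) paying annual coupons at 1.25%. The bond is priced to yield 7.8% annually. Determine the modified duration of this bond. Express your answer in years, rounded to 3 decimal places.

5.355 years

Periodic yield y = 0.078. First find Macaulay duration:
  t   CF        PV=CF/(1+0.078)^t    t·PV
  1         6.25         5.7978         5.7978
  2         6.25         5.3783        10.7565
  3         6.25         4.9891        14.9674
  4         6.25         4.6281        18.5125
  5         6.25         4.2933        21.4663
  6       506.25       322.5912     1,935.5470
  Σ                    347.6777     2,007.0474
P = 347.6777; Macaulay duration = 2,007.0474 / 347.6777 = 5.77272 years.
Modified duration = D_Mac / (1 + y) = 5.77272 / 1.078 = 5.35503 years.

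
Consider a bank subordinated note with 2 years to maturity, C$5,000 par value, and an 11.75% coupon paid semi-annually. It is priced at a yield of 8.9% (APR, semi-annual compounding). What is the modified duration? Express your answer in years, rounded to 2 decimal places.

Periodic yield y = 0.0445. First find Macaulay duration:
  t   CF        PV=CF/(1+0.0445)^t    t·PV
  1       293.75       281.2350       281.2350
  2       293.75       269.2533       538.5065
  3       293.75       257.7820       773.3459
  4     5,293.75     4,447.6402    17,790.5609
  Σ                  5,255.9105    19,383.6484
P = 5,255.9105; Macaulay duration = 19,383.6484 / 5,255.9105 = 3.68797 half-year periods = 1.84399 years.
Modified duration = D_Mac / (1 + y) = 1.84399 / 1.0445 = 1.76542 years.

1.77 years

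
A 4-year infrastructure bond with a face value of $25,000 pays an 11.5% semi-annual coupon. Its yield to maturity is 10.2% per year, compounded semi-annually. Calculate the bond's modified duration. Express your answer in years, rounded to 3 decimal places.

3.170 years

Periodic yield y = 0.051. First find Macaulay duration:
  t   CF        PV=CF/(1+0.051)^t    t·PV
  1     1,437.50     1,367.7450     1,367.7450
  2     1,437.50     1,301.3749     2,602.7498
  3     1,437.50     1,238.2254     3,714.6762
  4     1,437.50     1,178.1402     4,712.5610
  5     1,437.50     1,120.9707     5,604.8537
  6     1,437.50     1,066.5754     6,399.4523
  7     1,437.50     1,014.8196     7,103.7371
  8    26,437.50    17,758.1883   142,065.5063
  Σ                 26,046.0395   173,571.2813
P = 26,046.0395; Macaulay duration = 173,571.2813 / 26,046.0395 = 6.66402 half-year periods = 3.33201 years.
Modified duration = D_Mac / (1 + y) = 3.33201 / 1.051 = 3.17032 years.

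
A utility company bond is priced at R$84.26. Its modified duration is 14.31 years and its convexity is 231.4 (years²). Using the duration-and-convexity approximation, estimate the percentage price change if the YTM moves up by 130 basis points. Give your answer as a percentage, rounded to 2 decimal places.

-16.65%

Duration effect: -D_mod·Δy = -14.31 × (+0.013) = -0.186030
Convexity effect: ½·C·(Δy)² = 0.5 × 231.4 × (0.013)² = +0.0195533
ΔP/P ≈ -0.186030 + 0.0195533 = -0.1664767
= -16.64767%.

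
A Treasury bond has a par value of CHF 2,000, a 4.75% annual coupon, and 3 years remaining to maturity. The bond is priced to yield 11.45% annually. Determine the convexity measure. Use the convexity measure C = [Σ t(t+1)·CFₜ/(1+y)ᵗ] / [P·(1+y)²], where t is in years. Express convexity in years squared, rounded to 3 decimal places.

9.031

With y = 0.1145:
  t   CF        PV=CF/(1+0.1145)^t    t·PV        t(t+1)·PV
  1        95.00        85.2400        85.2400         170.4800
  2        95.00        76.4827       152.9655         458.8965
  3     2,095.00     1,513.3654     4,540.0963      18,160.3851
  Σ                  1,675.0882     4,778.3018      18,789.7616
P = 1,675.0882.
Convexity = Σ t(t+1)·PV / [P·(1+y)²] = 18,789.7616 / (1,675.0882 × 1.242110) = 9.03074.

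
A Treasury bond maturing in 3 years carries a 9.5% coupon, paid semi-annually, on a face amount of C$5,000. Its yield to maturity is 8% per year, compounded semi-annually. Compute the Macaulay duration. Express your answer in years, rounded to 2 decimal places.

Periodic yield y = 0.04. Discount each cash flow and weight by its period:
  t   CF        PV=CF/(1+0.04)^t    t·PV
  1       237.50       228.3654       228.3654
  2       237.50       219.5821       439.1642
  3       237.50       211.1366       633.4099
  4       237.50       203.0160       812.0640
  5       237.50       195.2077       976.0384
  6     5,237.50     4,139.2723    24,835.6340
  Σ                  5,196.5801    27,924.6759
Price P = Σ PV = 5,196.5801.
Macaulay duration = Σ(t·PV) / P = 27,924.6759 / 5,196.5801 = 5.37366 half-year periods.
In years: 5.37366 / 2 = 2.68683 years.

2.69 years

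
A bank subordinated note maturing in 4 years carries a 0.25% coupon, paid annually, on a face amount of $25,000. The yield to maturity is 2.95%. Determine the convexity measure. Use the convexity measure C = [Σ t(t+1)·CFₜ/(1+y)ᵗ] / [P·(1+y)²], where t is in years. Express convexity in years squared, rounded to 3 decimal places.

With y = 0.0295:
  t   CF        PV=CF/(1+0.0295)^t    t·PV        t(t+1)·PV
  1        62.50        60.7091        60.7091         121.4182
  2        62.50        58.9695       117.9390         353.8169
  3        62.50        57.2797       171.8392         687.3568
  4    25,062.50    22,310.9974    89,243.9897     446,219.9486
  Σ                 22,487.9557    89,594.4770     447,382.5404
P = 22,487.9557.
Convexity = Σ t(t+1)·PV / [P·(1+y)²] = 447,382.5404 / (22,487.9557 × 1.059870) = 18.77052.

18.771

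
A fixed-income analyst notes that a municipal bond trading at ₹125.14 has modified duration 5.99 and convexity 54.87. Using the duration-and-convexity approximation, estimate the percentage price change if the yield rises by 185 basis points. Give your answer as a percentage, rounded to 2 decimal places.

-10.14%

Duration effect: -D_mod·Δy = -5.99 × (+0.0185) = -0.110815
Convexity effect: ½·C·(Δy)² = 0.5 × 54.87 × (0.0185)² = +0.00938962875
ΔP/P ≈ -0.110815 + 0.00938962875 = -0.10142537125
= -10.142537125%.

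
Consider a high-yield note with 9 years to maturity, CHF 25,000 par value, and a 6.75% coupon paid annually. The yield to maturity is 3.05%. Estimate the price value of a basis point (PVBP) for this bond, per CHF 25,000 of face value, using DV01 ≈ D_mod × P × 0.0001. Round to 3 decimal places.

Periodic yield y = 0.0305.
  t   CF        PV=CF/(1+0.0305)^t    t·PV
  1     1,687.50     1,637.5546     1,637.5546
  2     1,687.50     1,589.0874     3,178.1748
  3     1,687.50     1,542.0547     4,626.1642
  4     1,687.50     1,496.4141     5,985.6565
  5     1,687.50     1,452.1243     7,260.6216
  6     1,687.50     1,409.1454     8,454.8724
  7     1,687.50     1,367.4385     9,572.0696
  8     1,687.50     1,326.9661    10,615.7284
  9    26,687.50    20,364.6020   183,281.4182
  Σ                 32,185.3872   234,612.2604
P = 32,185.3872; D_Mac = 7.28940 yrs; D_mod = 7.07366 yrs.
DV01 ≈ 7.07366 × 32,185.3872 × 0.0001 = 22.766837.

CHF 22.767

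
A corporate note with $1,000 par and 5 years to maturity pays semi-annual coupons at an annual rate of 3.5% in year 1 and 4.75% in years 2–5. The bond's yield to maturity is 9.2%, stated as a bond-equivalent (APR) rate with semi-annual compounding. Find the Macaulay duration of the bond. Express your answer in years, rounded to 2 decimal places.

4.50 years

Periodic yield y = 0.046. Discount each cash flow and weight by its period:
  t   CF        PV=CF/(1+0.046)^t    t·PV
  1        17.50        16.7304        16.7304
  2        17.50        15.9946        31.9893
  3        23.75        20.7524        62.2572
  4        23.75        19.8398        79.3591
  5        23.75        18.9673        94.8364
  6        23.75        18.1332       108.7990
  7        23.75        17.3357       121.3500
  8        23.75        16.5733       132.5867
  9        23.75        15.8445       142.6005
  10    1,023.75       652.9457     6,529.4570
  Σ                    813.1170     7,319.9657
Price P = Σ PV = 813.1170.
Macaulay duration = Σ(t·PV) / P = 7,319.9657 / 813.1170 = 9.00235 half-year periods.
In years: 9.00235 / 2 = 4.50118 years.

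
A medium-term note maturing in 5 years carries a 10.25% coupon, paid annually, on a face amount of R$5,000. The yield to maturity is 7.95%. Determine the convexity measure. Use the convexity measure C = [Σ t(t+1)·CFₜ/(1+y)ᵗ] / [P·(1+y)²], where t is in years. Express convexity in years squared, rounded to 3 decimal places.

20.250

With y = 0.0795:
  t   CF        PV=CF/(1+0.0795)^t    t·PV        t(t+1)·PV
  1       512.50       474.7568       474.7568         949.5137
  2       512.50       439.7933       879.5865       2,638.7596
  3       512.50       407.4046     1,222.2138       4,888.8552
  4       512.50       377.4012     1,509.6048       7,548.0241
  5     5,512.50     3,760.4115    18,802.0574     112,812.3442
  Σ                  5,459.7674    22,888.2194     128,837.4968
P = 5,459.7674.
Convexity = Σ t(t+1)·PV / [P·(1+y)²] = 128,837.4968 / (5,459.7674 × 1.165320) = 20.24990.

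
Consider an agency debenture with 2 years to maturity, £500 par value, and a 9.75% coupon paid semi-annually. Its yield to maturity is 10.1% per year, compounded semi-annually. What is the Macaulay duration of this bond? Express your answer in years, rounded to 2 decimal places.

1.86 years

Periodic yield y = 0.0505. Discount each cash flow and weight by its period:
  t   CF        PV=CF/(1+0.0505)^t    t·PV
  1       24.375        23.2032        23.2032
  2       24.375        22.0878        44.1756
  3       24.375        21.0260        63.0780
  4      524.375       430.5839     1,722.3355
  Σ                    496.9009     1,852.7923
Price P = Σ PV = 496.9009.
Macaulay duration = Σ(t·PV) / P = 1,852.7923 / 496.9009 = 3.72870 half-year periods.
In years: 3.72870 / 2 = 1.86435 years.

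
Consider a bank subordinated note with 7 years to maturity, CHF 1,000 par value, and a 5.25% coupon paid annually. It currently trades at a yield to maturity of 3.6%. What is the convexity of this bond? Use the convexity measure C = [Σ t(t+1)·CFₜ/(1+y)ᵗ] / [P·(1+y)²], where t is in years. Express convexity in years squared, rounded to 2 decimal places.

With y = 0.036:
  t   CF        PV=CF/(1+0.036)^t    t·PV        t(t+1)·PV
  1        52.50        50.6757        50.6757         101.3514
  2        52.50        48.9147        97.8295         293.4885
  3        52.50        47.2150       141.6450         566.5801
  4        52.50        45.5743       182.2973         911.4866
  5        52.50        43.9907       219.9533       1,319.7199
  6        52.50        42.4620       254.7722       1,783.4053
  7     1,052.50       821.6821     5,751.7746      46,014.1966
  Σ                  1,100.5145     6,698.9476      50,990.2283
P = 1,100.5145.
Convexity = Σ t(t+1)·PV / [P·(1+y)²] = 50,990.2283 / (1,100.5145 × 1.073296) = 43.16897.

43.17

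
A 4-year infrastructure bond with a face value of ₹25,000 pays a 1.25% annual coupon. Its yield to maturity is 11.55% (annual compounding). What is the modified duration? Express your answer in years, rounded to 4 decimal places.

3.5037 years

Periodic yield y = 0.1155. First find Macaulay duration:
  t   CF        PV=CF/(1+0.1155)^t    t·PV
  1       312.50       280.1434       280.1434
  2       312.50       251.1371       502.2742
  3       312.50       225.1341       675.4023
  4    25,312.50    16,347.7031    65,390.8125
  Σ                 17,104.1178    66,848.6324
P = 17,104.1178; Macaulay duration = 66,848.6324 / 17,104.1178 = 3.90834 years.
Modified duration = D_Mac / (1 + y) = 3.90834 / 1.1155 = 3.50366 years.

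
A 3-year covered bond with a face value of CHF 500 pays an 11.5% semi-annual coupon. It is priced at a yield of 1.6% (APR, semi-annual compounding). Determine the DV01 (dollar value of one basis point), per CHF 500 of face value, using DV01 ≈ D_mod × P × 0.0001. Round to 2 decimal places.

Periodic yield y = 0.008.
  t   CF        PV=CF/(1+0.008)^t    t·PV
  1        28.75        28.5218        28.5218
  2        28.75        28.2955        56.5909
  3        28.75        28.0709        84.2127
  4        28.75        27.8481       111.3924
  5        28.75        27.6271       138.1355
  6       528.75       504.0657     3,024.3945
  Σ                    644.4291     3,443.2478
P = 644.4291; D_Mac = 5.34310 half-year periods = 2.67155 yrs; D_mod = 2.65035 yrs.
DV01 ≈ 2.65035 × 644.4291 × 0.0001 = 0.170796.

CHF 0.17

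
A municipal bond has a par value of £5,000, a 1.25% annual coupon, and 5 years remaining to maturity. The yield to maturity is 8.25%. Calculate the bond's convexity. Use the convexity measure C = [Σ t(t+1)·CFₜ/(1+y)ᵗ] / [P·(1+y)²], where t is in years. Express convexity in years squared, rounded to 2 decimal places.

24.60

With y = 0.0825:
  t   CF        PV=CF/(1+0.0825)^t    t·PV        t(t+1)·PV
  1        62.50        57.7367        57.7367         115.4734
  2        62.50        53.3365       106.6729         320.0188
  3        62.50        49.2716       147.8147         591.2587
  4        62.50        45.5165       182.0658         910.3290
  5     5,062.50     3,405.8500    17,029.2498     102,175.4986
  Σ                  3,611.7111    17,523.5399     104,112.5786
P = 3,611.7111.
Convexity = Σ t(t+1)·PV / [P·(1+y)²] = 104,112.5786 / (3,611.7111 × 1.171806) = 24.59996.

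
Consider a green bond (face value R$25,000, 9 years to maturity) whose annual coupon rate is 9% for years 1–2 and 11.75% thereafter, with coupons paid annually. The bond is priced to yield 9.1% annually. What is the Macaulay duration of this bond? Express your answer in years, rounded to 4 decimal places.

Periodic yield y = 0.091. Discount each cash flow and weight by its year:
  t   CF        PV=CF/(1+0.091)^t    t·PV
  1     2,250.00     2,062.3281     2,062.3281
  2     2,250.00     1,890.3099     3,780.6199
  3     2,937.50     2,262.0574     6,786.1722
  4     2,937.50     2,073.3798     8,293.5194
  5     2,937.50     1,900.4398     9,502.1991
  6     2,937.50     1,741.9247    10,451.5481
  7     2,937.50     1,596.6312    11,176.4186
  8     2,937.50     1,463.4567    11,707.6534
  9    27,937.50    12,757.4767   114,817.2907
  Σ                 27,748.0045   178,577.7495
Price P = Σ PV = 27,748.0045.
Macaulay duration = Σ(t·PV) / P = 178,577.7495 / 27,748.0045 = 6.43570 years.

6.4357 years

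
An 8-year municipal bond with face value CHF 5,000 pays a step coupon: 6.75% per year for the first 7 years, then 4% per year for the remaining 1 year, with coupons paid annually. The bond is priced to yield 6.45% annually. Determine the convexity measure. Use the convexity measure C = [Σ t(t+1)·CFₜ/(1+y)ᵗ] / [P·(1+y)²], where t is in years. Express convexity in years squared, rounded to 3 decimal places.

47.130

With y = 0.0645:
  t   CF        PV=CF/(1+0.0645)^t    t·PV        t(t+1)·PV
  1       337.50       317.0503       317.0503         634.1005
  2       337.50       297.8396       595.6792       1,787.0376
  3       337.50       279.7930       839.3789       3,357.5155
  4       337.50       262.8398     1,051.3592       5,256.7958
  5       337.50       246.9138     1,234.5692       7,407.4154
  6       337.50       231.9529     1,391.7173       9,742.0213
  7       337.50       217.8984     1,525.2891      12,202.3125
  8     5,200.00     3,153.8281    25,230.6247     227,075.6227
  Σ                  5,008.1159    32,185.6679     267,462.8214
P = 5,008.1159.
Convexity = Σ t(t+1)·PV / [P·(1+y)²] = 267,462.8214 / (5,008.1159 × 1.133160) = 47.13003.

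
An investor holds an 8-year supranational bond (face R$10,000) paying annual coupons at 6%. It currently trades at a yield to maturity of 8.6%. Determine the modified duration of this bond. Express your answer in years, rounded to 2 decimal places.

5.94 years

Periodic yield y = 0.086. First find Macaulay duration:
  t   CF        PV=CF/(1+0.086)^t    t·PV
  1       600.00       552.4862       552.4862
  2       600.00       508.7350     1,017.4700
  3       600.00       468.4484     1,405.3452
  4       600.00       431.3521     1,725.4085
  5       600.00       397.1935     1,985.9675
  6       600.00       365.7399     2,194.4392
  7       600.00       336.7770     2,357.4393
  8    10,600.00     5,478.5706    43,828.5649
  Σ                  8,539.3027    55,067.1207
P = 8,539.3027; Macaulay duration = 55,067.1207 / 8,539.3027 = 6.44867 years.
Modified duration = D_Mac / (1 + y) = 6.44867 / 1.086 = 5.93800 years.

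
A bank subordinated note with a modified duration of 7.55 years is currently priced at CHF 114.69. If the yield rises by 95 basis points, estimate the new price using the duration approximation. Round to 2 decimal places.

CHF 106.46

Duration approximation: ΔP/P ≈ -D_mod · Δy = -7.55 × (+0.0095) = -0.071725.
New price ≈ 114.69 × (1 - 0.071725) = 106.46385975.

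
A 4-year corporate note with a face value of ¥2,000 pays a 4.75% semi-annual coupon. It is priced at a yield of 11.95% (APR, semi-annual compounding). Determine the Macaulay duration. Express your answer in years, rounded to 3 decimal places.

Periodic yield y = 0.05975. Discount each cash flow and weight by its period:
  t   CF        PV=CF/(1+0.05975)^t    t·PV
  1        47.50        44.8219        44.8219
  2        47.50        42.2948        84.5896
  3        47.50        39.9101       119.7304
  4        47.50        37.6600       150.6399
  5        47.50        35.5366       177.6832
  6        47.50        33.5331       201.1983
  7        47.50        31.6424       221.4969
  8     2,047.50     1,287.0532    10,296.4258
  Σ                  1,552.4521    11,296.5860
Price P = Σ PV = 1,552.4521.
Macaulay duration = Σ(t·PV) / P = 11,296.5860 / 1,552.4521 = 7.27661 half-year periods.
In years: 7.27661 / 2 = 3.63830 years.

3.638 years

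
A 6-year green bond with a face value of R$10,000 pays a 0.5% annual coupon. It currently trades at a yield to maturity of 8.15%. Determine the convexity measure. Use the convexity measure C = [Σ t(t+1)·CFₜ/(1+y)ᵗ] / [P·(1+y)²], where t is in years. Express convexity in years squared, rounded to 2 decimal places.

With y = 0.0815:
  t   CF        PV=CF/(1+0.0815)^t    t·PV        t(t+1)·PV
  1        50.00        46.2321        46.2321          92.4642
  2        50.00        42.7481        85.4962         256.4887
  3        50.00        39.5267       118.5801         474.3203
  4        50.00        36.5480       146.1921         730.9605
  5        50.00        33.7938       168.9691       1,013.8148
  6    10,050.00     6,280.6837    37,684.1019     263,788.7133
  Σ                  6,479.5324    38,249.5715     266,356.7617
P = 6,479.5324.
Convexity = Σ t(t+1)·PV / [P·(1+y)²] = 266,356.7617 / (6,479.5324 × 1.169642) = 35.14528.

35.15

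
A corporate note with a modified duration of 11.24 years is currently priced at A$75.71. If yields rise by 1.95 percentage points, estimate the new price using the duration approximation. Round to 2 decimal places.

Duration approximation: ΔP/P ≈ -D_mod · Δy = -11.24 × (+0.0195) = -0.219180.
New price ≈ 75.71 × (1 - 0.219180) = 59.1158822.

A$59.12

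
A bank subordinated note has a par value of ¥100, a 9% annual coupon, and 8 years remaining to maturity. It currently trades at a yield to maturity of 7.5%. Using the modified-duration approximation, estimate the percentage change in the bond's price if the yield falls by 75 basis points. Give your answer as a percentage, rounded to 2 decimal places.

Periodic yield y = 0.075. Modified duration first:
  t   CF        PV=CF/(1+0.075)^t    t·PV
  1         9.00         8.3721         8.3721
  2         9.00         7.7880        15.5760
  3         9.00         7.2446        21.7339
  4         9.00         6.7392        26.9568
  5         9.00         6.2690        31.3451
  6         9.00         5.8317        34.9899
  7         9.00         5.4248        37.9736
  8       109.00        61.1165       488.9323
  Σ                    108.7860       665.8798
P = 108.7860; D_Mac = 6.12101 yrs; D_mod = 6.12101/(1+0.075) = 5.69396 yrs.
ΔP/P ≈ -D_mod · Δy = -5.69396 × (-0.0075) = +0.042705 = +4.2705%.

+4.27%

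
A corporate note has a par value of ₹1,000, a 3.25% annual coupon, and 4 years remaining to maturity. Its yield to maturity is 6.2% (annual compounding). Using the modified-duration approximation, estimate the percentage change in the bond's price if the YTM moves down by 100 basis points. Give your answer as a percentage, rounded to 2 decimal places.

Periodic yield y = 0.062. Modified duration first:
  t   CF        PV=CF/(1+0.062)^t    t·PV
  1        32.50        30.6026        30.6026
  2        32.50        28.8160        57.6321
  3        32.50        27.1337        81.4012
  4     1,032.50       811.6934     3,246.7734
  Σ                    898.2458     3,416.4094
P = 898.2458; D_Mac = 3.80342 yrs; D_mod = 3.80342/(1+0.062) = 3.58138 yrs.
ΔP/P ≈ -D_mod · Δy = -3.58138 × (-0.01) = +0.035814 = +3.5814%.

+3.58%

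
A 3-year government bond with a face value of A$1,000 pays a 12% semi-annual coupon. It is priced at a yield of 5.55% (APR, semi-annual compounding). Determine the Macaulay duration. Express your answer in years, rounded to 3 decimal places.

Periodic yield y = 0.02775. Discount each cash flow and weight by its period:
  t   CF        PV=CF/(1+0.02775)^t    t·PV
  1        60.00        58.3800        58.3800
  2        60.00        56.8037       113.6073
  3        60.00        55.2699       165.8097
  4        60.00        53.7776       215.1103
  5        60.00        52.3256       261.6278
  6     1,060.00       899.4581     5,396.7488
  Σ                  1,176.0148     6,211.2839
Price P = Σ PV = 1,176.0148.
Macaulay duration = Σ(t·PV) / P = 6,211.2839 / 1,176.0148 = 5.28164 half-year periods.
In years: 5.28164 / 2 = 2.64082 years.

2.641 years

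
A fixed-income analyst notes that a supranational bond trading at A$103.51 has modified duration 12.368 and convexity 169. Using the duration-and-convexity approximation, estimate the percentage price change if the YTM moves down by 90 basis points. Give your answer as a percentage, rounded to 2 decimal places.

+11.82%

Duration effect: -D_mod·Δy = -12.368 × (-0.009) = +0.111312
Convexity effect: ½·C·(Δy)² = 0.5 × 169 × (-0.009)² = +0.0068445
ΔP/P ≈ +0.111312 + 0.0068445 = +0.1181565
= +11.81565%.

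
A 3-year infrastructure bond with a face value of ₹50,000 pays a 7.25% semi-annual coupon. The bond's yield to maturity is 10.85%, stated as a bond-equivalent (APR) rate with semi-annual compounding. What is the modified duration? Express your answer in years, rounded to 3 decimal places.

2.595 years

Periodic yield y = 0.05425. First find Macaulay duration:
  t   CF        PV=CF/(1+0.05425)^t    t·PV
  1     1,812.50     1,719.2317     1,719.2317
  2     1,812.50     1,630.7628     3,261.5256
  3     1,812.50     1,546.8464     4,640.5391
  4     1,812.50     1,467.2482     5,868.9927
  5     1,812.50     1,391.7460     6,958.7298
  6    51,812.50    37,737.4795   226,424.8768
  Σ                 45,493.3145   248,873.8957
P = 45,493.3145; Macaulay duration = 248,873.8957 / 45,493.3145 = 5.47056 half-year periods = 2.73528 years.
Modified duration = D_Mac / (1 + y) = 2.73528 / 1.05425 = 2.59453 years.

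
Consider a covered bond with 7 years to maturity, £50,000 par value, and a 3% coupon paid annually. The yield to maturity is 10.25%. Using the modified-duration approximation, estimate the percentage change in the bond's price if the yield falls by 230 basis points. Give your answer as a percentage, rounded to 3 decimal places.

+13.028%

Periodic yield y = 0.1025. Modified duration first:
  t   CF        PV=CF/(1+0.1025)^t    t·PV
  1     1,500.00     1,360.5442     1,360.5442
  2     1,500.00     1,234.0537     2,468.1074
  3     1,500.00     1,119.3231     3,357.9693
  4     1,500.00     1,015.2590     4,061.0362
  5     1,500.00       920.8699     4,604.3494
  6     1,500.00       835.2561     5,011.5368
  7    51,500.00    26,010.9996   182,076.9971
  Σ                 32,496.3057   202,940.5403
P = 32,496.3057; D_Mac = 6.24503 yrs; D_mod = 6.24503/(1+0.1025) = 5.66443 yrs.
ΔP/P ≈ -D_mod · Δy = -5.66443 × (-0.023) = +0.130282 = +13.0282%.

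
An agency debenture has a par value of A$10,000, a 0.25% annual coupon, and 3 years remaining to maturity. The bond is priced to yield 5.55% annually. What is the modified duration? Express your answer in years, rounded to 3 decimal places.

2.835 years

Periodic yield y = 0.0555. First find Macaulay duration:
  t   CF        PV=CF/(1+0.0555)^t    t·PV
  1        25.00        23.6855        23.6855
  2        25.00        22.4400        44.8801
  3    10,025.00     8,525.3000    25,575.8999
  Σ                  8,571.4255    25,644.4654
P = 8,571.4255; Macaulay duration = 25,644.4654 / 8,571.4255 = 2.99186 years.
Modified duration = D_Mac / (1 + y) = 2.99186 / 1.0555 = 2.83454 years.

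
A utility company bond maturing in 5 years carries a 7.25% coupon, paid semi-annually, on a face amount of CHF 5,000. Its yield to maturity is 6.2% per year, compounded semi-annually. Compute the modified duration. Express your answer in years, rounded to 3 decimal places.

4.171 years

Periodic yield y = 0.031. First find Macaulay duration:
  t   CF        PV=CF/(1+0.031)^t    t·PV
  1       181.25       175.8002       175.8002
  2       181.25       170.5143       341.0285
  3       181.25       165.3872       496.1617
  4       181.25       160.4144       641.6576
  5       181.25       155.5911       777.9554
  6       181.25       150.9128       905.4767
  7       181.25       146.3752     1,024.6261
  8       181.25       141.9740     1,135.7917
  9       181.25       137.7051     1,239.3459
  10    5,181.25     3,818.1052    38,181.0524
  Σ                  5,222.7794    44,918.8962
P = 5,222.7794; Macaulay duration = 44,918.8962 / 5,222.7794 = 8.60057 half-year periods = 4.30029 years.
Modified duration = D_Mac / (1 + y) = 4.30029 / 1.031 = 4.17099 years.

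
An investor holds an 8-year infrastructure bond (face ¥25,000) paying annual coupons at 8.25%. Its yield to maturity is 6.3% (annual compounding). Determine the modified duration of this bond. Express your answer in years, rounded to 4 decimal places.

5.9012 years

Periodic yield y = 0.063. First find Macaulay duration:
  t   CF        PV=CF/(1+0.063)^t    t·PV
  1     2,062.50     1,940.2634     1,940.2634
  2     2,062.50     1,825.2713     3,650.5426
  3     2,062.50     1,717.0944     5,151.2831
  4     2,062.50     1,615.3287     6,461.3146
  5     2,062.50     1,519.5942     7,597.9711
  6     2,062.50     1,429.5336     8,577.2017
  7     2,062.50     1,344.8105     9,413.6738
  8    27,062.50    16,599.7596   132,798.0765
  Σ                 27,991.6557   175,590.3268
P = 27,991.6557; Macaulay duration = 175,590.3268 / 27,991.6557 = 6.27295 years.
Modified duration = D_Mac / (1 + y) = 6.27295 / 1.063 = 5.90118 years.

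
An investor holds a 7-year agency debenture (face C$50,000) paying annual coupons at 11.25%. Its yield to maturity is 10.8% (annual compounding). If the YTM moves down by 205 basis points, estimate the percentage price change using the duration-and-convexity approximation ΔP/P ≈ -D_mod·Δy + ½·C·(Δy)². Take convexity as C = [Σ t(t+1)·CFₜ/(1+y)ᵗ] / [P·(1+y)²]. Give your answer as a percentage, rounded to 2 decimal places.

With y = 0.108:
  t   CF        PV=CF/(1+0.108)^t    t·PV        t(t+1)·PV
  1     5,625.00     5,076.7148     5,076.7148      10,153.4296
  2     5,625.00     4,581.8726     9,163.7451      27,491.2354
  3     5,625.00     4,135.2640    12,405.7921      49,623.1686
  4     5,625.00     3,732.1878    14,928.7511      74,643.7554
  5     5,625.00     3,368.4005    16,842.0026     101,052.0154
  6     5,625.00     3,040.0727    18,240.4360     127,683.0519
  7    55,625.00    27,132.6181   189,928.3264   1,519,426.6108
  Σ                 51,067.1304   266,585.7681   1,910,073.2671
P = 51,067.1304; D_Mac = 5.22030 yrs; D_mod = 4.71146 yrs; C = 30.46695.
Duration effect: -4.71146 × (-0.0205) = +0.096585
Convexity effect: 0.5 × 30.46695 × (-0.0205)² = +0.0064019
ΔP/P ≈ +0.096585 + 0.0064019 = +0.102987 = +10.2987%.

+10.30%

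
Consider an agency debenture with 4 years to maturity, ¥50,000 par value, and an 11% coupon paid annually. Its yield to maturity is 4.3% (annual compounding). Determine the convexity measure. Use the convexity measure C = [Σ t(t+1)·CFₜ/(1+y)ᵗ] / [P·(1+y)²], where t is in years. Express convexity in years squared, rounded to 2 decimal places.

With y = 0.043:
  t   CF        PV=CF/(1+0.043)^t    t·PV        t(t+1)·PV
  1     5,500.00     5,273.2502     5,273.2502      10,546.5005
  2     5,500.00     5,055.8487    10,111.6975      30,335.0925
  3     5,500.00     4,847.4101    14,542.2303      58,168.9213
  4    55,500.00    46,898.1541   187,592.6164     937,963.0822
  Σ                 62,074.6632   217,519.7945   1,037,013.5964
P = 62,074.6632.
Convexity = Σ t(t+1)·PV / [P·(1+y)²] = 1,037,013.5964 / (62,074.6632 × 1.087849) = 15.35683.

15.36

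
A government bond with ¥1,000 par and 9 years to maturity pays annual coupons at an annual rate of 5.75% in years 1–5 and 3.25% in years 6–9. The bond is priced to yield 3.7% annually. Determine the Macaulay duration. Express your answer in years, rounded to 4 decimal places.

Periodic yield y = 0.037. Discount each cash flow and weight by its year:
  t   CF        PV=CF/(1+0.037)^t    t·PV
  1        57.50        55.4484        55.4484
  2        57.50        53.4700       106.9400
  3        57.50        51.5622       154.6866
  4        57.50        49.7225       198.8899
  5        57.50        47.9484       239.7420
  6        32.50        26.1343       156.8058
  7        32.50        25.2018       176.4128
  8        32.50        24.3026       194.4211
  9     1,032.50       744.5284     6,700.7554
  Σ                  1,078.3187     7,984.1020
Price P = Σ PV = 1,078.3187.
Macaulay duration = Σ(t·PV) / P = 7,984.1020 / 1,078.3187 = 7.40421 years.

7.4042 years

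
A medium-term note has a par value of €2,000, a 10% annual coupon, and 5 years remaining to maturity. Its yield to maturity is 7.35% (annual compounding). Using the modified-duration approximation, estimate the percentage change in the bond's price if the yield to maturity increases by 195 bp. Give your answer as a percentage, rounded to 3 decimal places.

-7.656%

Periodic yield y = 0.0735. Modified duration first:
  t   CF        PV=CF/(1+0.0735)^t    t·PV
  1       200.00       186.3065       186.3065
  2       200.00       173.5505       347.1010
  3       200.00       161.6679       485.0038
  4       200.00       150.5989       602.3956
  5     2,200.00     1,543.1653     7,715.8263
  Σ                  2,215.2891     9,336.6331
P = 2,215.2891; D_Mac = 4.21463 yrs; D_mod = 4.21463/(1+0.0735) = 3.92607 yrs.
ΔP/P ≈ -D_mod · Δy = -3.92607 × (+0.0195) = -0.076558 = -7.6558%.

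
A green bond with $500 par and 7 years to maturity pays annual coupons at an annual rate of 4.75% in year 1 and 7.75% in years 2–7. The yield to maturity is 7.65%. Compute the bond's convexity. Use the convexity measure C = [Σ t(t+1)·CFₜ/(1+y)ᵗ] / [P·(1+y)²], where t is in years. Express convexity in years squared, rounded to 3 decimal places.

37.174

With y = 0.0765:
  t   CF        PV=CF/(1+0.0765)^t    t·PV        t(t+1)·PV
  1        23.75        22.0622        22.0622          44.1245
  2        38.75        33.4383        66.8765         200.6295
  3        38.75        31.0620        93.1860         372.7442
  4        38.75        28.8546       115.4185         577.0927
  5        38.75        26.8041       134.0206         804.1236
  6        38.75        24.8993       149.3959       1,045.7715
  7       538.75       321.5800     2,251.0601      18,008.4805
  Σ                    488.7006     2,832.0199      21,052.9665
P = 488.7006.
Convexity = Σ t(t+1)·PV / [P·(1+y)²] = 21,052.9665 / (488.7006 × 1.158852) = 37.17426.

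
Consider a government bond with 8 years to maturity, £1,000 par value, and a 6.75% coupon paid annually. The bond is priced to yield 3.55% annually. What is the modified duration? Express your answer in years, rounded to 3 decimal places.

6.375 years

Periodic yield y = 0.0355. First find Macaulay duration:
  t   CF        PV=CF/(1+0.0355)^t    t·PV
  1        67.50        65.1859        65.1859
  2        67.50        62.9511       125.9023
  3        67.50        60.7930       182.3790
  4        67.50        58.7088       234.8353
  5        67.50        56.6961       283.4805
  6        67.50        54.7524       328.5144
  7        67.50        52.8753       370.1273
  8     1,067.50       807.5456     6,460.3648
  Σ                  1,219.5083     8,050.7895
P = 1,219.5083; Macaulay duration = 8,050.7895 / 1,219.5083 = 6.60167 years.
Modified duration = D_Mac / (1 + y) = 6.60167 / 1.0355 = 6.37534 years.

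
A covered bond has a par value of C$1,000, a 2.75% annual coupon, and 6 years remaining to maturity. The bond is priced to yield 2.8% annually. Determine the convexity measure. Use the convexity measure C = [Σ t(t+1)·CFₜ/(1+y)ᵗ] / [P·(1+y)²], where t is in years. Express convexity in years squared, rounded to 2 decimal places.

36.33

With y = 0.028:
  t   CF        PV=CF/(1+0.028)^t    t·PV        t(t+1)·PV
  1        27.50        26.7510        26.7510          53.5019
  2        27.50        26.0223        52.0447         156.1341
  3        27.50        25.3136        75.9407         303.7628
  4        27.50        24.6241        98.4964         492.4819
  5        27.50        23.9534       119.7670         718.6019
  6     1,027.50       870.6090     5,223.6539      36,565.5772
  Σ                    997.2734     5,596.6536      38,290.0598
P = 997.2734.
Convexity = Σ t(t+1)·PV / [P·(1+y)²] = 38,290.0598 / (997.2734 × 1.056784) = 36.33169.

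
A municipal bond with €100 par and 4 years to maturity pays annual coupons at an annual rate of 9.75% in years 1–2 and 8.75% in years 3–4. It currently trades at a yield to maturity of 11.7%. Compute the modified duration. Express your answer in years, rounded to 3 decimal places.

Periodic yield y = 0.117. First find Macaulay duration:
  t   CF        PV=CF/(1+0.117)^t    t·PV
  1         9.75         8.7287         8.7287
  2         9.75         7.8144        15.6289
  3         8.75         6.2784        18.8352
  4       108.75        69.8581       279.4323
  Σ                     92.6796       322.6251
P = 92.6796; Macaulay duration = 322.6251 / 92.6796 = 3.48108 years.
Modified duration = D_Mac / (1 + y) = 3.48108 / 1.117 = 3.11645 years.

3.116 years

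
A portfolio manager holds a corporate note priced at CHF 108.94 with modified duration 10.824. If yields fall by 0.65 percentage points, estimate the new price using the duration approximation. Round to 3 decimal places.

Duration approximation: ΔP/P ≈ -D_mod · Δy = -10.824 × (-0.0065) = +0.070356.
New price ≈ 108.94 × (1 + 0.070356) = 116.60458264.

CHF 116.605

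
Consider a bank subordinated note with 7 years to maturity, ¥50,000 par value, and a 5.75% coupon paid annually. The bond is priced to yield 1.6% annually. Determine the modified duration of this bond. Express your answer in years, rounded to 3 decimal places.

5.994 years

Periodic yield y = 0.016. First find Macaulay duration:
  t   CF        PV=CF/(1+0.016)^t    t·PV
  1     2,875.00     2,829.7244     2,829.7244
  2     2,875.00     2,785.1618     5,570.3236
  3     2,875.00     2,741.3010     8,223.9030
  4     2,875.00     2,698.1309    10,792.5236
  5     2,875.00     2,655.6407    13,278.2033
  6     2,875.00     2,613.8195    15,682.9173
  7    52,875.00    47,314.5185   331,201.6294
  Σ                 63,638.2968   387,579.2247
P = 63,638.2968; Macaulay duration = 387,579.2247 / 63,638.2968 = 6.09035 years.
Modified duration = D_Mac / (1 + y) = 6.09035 / 1.016 = 5.99443 years.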